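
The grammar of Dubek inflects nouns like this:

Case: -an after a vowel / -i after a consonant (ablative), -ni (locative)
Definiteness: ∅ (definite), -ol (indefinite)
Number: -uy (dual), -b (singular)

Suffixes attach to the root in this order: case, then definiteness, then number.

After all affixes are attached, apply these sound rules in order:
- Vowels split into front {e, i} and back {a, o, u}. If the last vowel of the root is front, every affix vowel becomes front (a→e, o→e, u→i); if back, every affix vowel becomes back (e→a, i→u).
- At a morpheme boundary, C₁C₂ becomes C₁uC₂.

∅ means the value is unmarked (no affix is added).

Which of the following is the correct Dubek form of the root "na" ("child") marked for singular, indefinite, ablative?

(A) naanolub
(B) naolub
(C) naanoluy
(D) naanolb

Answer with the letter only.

A

Attach case ablative -an (after vowel 'a') → naan.
Attach definiteness indefinite -ol → naanol.
Attach number singular -b → naanolb.
Vowel harmony: no change.
Apply epenthesis: naanolb → naanolub.
So the correct form is naanolub, option (A).
(D) naanolb is wrong: it fails to apply the sound rule(s).
(C) naanoluy is wrong: it uses dual instead of singular for number.
(B) naolub is wrong: it has the affixes in the wrong order.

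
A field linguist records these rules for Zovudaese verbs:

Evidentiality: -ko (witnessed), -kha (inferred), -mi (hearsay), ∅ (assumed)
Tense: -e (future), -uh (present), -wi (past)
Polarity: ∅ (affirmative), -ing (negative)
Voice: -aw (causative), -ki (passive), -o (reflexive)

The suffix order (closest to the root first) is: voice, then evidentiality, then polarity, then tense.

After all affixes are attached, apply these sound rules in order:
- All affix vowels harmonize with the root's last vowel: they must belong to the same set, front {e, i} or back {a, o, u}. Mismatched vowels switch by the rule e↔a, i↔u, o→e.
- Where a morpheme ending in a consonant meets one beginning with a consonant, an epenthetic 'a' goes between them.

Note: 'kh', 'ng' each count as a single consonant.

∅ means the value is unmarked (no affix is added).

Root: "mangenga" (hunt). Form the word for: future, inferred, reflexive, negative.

Attach voice reflexive -o → mangengao.
Attach evidentiality inferred -kha → mangengaokha.
Attach polarity negative -ing → mangengaokhaing.
Attach tense future -e → mangengaokhainge.
Apply vowel harmony: mangengaokhainge → mangengaokhaunga.
Epenthesis: no change.

mangengaokhaunga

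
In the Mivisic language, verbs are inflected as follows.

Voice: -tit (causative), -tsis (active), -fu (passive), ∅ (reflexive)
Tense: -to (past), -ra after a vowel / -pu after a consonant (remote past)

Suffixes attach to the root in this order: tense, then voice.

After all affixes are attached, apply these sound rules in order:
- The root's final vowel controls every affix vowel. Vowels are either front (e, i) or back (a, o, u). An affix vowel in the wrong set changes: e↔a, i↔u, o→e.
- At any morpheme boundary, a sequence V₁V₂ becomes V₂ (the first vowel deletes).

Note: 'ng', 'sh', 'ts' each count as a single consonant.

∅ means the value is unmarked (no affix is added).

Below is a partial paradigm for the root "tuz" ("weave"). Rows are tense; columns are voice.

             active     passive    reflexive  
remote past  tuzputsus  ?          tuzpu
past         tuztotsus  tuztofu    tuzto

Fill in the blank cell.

tuzpufu

Attach tense remote past -pu (after consonant 'z') → tuzpu.
Attach voice passive -fu → tuzpufu.
Vowel harmony: no change.
Vowel deletion: no change.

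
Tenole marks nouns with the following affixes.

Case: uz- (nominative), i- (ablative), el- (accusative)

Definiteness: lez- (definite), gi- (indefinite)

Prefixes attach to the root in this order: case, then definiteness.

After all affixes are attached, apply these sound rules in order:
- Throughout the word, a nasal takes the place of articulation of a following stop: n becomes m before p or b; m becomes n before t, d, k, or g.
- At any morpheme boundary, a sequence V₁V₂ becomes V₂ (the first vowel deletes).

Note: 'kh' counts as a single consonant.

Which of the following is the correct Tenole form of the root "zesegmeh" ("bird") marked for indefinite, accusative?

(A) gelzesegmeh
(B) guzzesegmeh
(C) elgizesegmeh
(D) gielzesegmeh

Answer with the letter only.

Attach case accusative el- → elzesegmeh.
Attach definiteness indefinite gi- → gielzesegmeh.
Nasal assimilation: no change.
Apply vowel deletion: gielzesegmeh → gelzesegmeh.
So the correct form is gelzesegmeh, option (A).
(B) guzzesegmeh is wrong: it uses nominative instead of accusative for case.
(D) gielzesegmeh is wrong: it fails to apply the sound rule(s).
(C) elgizesegmeh is wrong: it has the affixes in the wrong order.

A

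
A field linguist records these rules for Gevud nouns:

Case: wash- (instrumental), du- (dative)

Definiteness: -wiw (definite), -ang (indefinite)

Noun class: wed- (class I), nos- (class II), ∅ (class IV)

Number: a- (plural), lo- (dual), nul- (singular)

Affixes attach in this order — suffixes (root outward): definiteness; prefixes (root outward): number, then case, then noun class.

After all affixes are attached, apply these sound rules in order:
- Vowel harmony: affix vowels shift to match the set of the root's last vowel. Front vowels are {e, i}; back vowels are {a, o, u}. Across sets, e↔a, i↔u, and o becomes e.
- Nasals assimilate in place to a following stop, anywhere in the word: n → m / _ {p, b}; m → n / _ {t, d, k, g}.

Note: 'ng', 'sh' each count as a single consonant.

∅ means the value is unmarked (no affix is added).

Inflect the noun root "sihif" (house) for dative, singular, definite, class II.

Attach number singular nul- → nulsihif.
Attach definiteness definite -wiw → nulsihifwiw.
Attach case dative du- → dunulsihifwiw.
Attach noun class class II nos- → nosdunulsihifwiw.
Apply vowel harmony: nosdunulsihifwiw → nesdinilsihifwiw.
Nasal assimilation: no change.

nesdinilsihifwiw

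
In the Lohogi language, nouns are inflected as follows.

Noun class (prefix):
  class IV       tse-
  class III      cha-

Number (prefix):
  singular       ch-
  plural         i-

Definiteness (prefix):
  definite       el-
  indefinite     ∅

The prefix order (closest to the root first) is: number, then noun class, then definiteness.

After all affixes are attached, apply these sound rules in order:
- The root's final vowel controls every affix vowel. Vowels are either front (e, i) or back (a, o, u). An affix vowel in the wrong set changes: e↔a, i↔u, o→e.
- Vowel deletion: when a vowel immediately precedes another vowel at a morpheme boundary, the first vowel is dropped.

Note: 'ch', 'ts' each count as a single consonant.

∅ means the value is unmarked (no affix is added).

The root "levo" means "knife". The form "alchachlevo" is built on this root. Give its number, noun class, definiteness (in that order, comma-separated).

Segment: el-cha-ch-levo.
number: ch- → singular.
noun class: cha- → class III.
definiteness: el- → definite.

singular, class III, definite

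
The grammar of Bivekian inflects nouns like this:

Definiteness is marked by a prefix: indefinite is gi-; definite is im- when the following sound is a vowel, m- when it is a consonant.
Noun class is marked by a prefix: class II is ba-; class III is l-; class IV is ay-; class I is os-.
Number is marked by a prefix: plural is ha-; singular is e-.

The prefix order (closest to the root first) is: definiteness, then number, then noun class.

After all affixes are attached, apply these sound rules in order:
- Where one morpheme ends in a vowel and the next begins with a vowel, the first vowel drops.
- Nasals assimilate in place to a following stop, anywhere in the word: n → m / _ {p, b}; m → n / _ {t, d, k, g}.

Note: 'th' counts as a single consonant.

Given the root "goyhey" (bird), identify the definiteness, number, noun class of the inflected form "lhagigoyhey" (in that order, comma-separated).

Segment: l-ha-gi-goyhey.
definiteness: gi- → indefinite.
number: ha- → plural.
noun class: l- → class III.

indefinite, plural, class III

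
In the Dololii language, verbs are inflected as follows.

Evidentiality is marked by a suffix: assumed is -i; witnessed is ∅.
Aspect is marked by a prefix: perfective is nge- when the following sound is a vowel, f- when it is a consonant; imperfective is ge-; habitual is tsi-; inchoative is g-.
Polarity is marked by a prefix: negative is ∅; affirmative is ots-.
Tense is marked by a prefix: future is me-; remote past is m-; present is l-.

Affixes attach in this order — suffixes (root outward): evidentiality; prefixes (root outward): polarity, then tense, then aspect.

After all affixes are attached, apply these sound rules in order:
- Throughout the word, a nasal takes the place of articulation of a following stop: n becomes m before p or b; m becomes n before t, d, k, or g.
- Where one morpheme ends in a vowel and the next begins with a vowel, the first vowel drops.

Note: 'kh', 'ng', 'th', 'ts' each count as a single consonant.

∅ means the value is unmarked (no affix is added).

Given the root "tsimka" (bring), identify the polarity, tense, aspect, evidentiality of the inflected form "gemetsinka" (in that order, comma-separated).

Segment: ge-me-tsimka.
polarity: ∅ → negative.
tense: me- → future.
aspect: ge- → imperfective.
evidentiality: ∅ → witnessed.

negative, future, imperfective, witnessed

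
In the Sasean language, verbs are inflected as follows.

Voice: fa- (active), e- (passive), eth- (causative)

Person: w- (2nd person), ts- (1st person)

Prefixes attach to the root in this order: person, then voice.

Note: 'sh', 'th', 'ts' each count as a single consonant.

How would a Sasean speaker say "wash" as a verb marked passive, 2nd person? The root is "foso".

Attach person 2nd person w- → wfoso.
Attach voice passive e- → ewfoso.

ewfoso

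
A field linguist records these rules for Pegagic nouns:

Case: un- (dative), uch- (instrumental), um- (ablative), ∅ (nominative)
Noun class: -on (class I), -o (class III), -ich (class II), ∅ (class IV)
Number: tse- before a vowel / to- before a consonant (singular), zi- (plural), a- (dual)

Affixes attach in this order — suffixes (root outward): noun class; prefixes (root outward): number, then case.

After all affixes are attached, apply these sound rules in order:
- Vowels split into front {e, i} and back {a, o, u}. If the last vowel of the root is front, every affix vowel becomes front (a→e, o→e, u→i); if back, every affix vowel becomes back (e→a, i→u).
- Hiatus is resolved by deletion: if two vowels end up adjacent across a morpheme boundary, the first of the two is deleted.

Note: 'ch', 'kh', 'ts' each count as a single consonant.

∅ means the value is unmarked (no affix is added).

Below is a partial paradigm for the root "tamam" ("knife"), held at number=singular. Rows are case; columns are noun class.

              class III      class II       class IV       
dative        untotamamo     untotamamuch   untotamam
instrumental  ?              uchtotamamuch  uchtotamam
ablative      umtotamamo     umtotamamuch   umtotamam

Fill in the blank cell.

Attach number singular to- (before consonant 't') → totamam.
Attach noun class class III -o → totamamo.
Attach case instrumental uch- → uchtotamamo.
Vowel harmony: no change.
Vowel deletion: no change.

uchtotamamo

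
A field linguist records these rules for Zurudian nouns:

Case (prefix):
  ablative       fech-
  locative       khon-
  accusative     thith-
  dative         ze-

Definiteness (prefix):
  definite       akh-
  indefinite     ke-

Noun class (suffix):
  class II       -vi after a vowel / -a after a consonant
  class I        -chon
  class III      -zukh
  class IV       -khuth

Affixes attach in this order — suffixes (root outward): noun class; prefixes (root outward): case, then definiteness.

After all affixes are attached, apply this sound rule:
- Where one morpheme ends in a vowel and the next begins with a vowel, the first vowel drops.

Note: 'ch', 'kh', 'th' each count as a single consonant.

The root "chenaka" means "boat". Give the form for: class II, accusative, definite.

Attach noun class class II -vi (after vowel 'a') → chenakavi.
Attach case accusative thith- → thithchenakavi.
Attach definiteness definite akh- → akhthithchenakavi.
Vowel deletion: no change.

akhthithchenakavi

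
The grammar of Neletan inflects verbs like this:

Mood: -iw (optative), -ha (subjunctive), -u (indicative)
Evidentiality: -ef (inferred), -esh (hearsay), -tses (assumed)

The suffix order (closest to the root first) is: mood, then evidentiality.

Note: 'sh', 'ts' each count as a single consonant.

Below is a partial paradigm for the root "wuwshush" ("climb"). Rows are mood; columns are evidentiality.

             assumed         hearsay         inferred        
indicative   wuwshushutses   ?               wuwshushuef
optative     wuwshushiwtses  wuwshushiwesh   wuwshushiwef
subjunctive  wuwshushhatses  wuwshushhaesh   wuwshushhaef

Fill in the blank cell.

Attach mood indicative -u → wuwshushu.
Attach evidentiality hearsay -esh → wuwshushuesh.

wuwshushuesh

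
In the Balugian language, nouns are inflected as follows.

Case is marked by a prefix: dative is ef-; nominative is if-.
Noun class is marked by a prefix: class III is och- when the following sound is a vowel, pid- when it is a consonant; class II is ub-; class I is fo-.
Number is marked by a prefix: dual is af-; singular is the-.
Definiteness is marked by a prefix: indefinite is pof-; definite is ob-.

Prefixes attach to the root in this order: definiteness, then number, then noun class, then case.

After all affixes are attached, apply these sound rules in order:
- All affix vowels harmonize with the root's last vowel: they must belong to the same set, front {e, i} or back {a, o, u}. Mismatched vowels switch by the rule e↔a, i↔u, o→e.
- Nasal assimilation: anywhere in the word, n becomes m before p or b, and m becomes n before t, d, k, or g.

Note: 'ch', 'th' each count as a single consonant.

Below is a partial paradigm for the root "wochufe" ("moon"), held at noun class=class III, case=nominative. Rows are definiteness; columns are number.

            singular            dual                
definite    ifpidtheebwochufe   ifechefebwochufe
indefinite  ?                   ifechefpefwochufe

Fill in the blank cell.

ifpidthepefwochufe

Attach definiteness indefinite pof- → pofwochufe.
Attach number singular the- → thepofwochufe.
Attach noun class class III pid- (before consonant 'th') → pidthepofwochufe.
Attach case nominative if- → ifpidthepofwochufe.
Apply vowel harmony: ifpidthepofwochufe → ifpidthepefwochufe.
Nasal assimilation: no change.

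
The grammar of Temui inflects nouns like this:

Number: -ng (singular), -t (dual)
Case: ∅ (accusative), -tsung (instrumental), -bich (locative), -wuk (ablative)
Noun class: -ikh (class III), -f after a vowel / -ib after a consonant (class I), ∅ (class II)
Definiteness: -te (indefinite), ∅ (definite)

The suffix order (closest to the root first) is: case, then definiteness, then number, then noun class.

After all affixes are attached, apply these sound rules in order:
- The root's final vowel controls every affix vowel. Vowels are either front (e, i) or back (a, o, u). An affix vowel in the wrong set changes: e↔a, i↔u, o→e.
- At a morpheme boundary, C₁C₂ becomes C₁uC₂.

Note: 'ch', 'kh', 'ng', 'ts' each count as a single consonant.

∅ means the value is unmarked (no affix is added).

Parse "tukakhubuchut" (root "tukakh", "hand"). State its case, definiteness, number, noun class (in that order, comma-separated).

Segment: tukakh-bich-t.
case: -bich → locative.
definiteness: ∅ → definite.
number: -t → dual.
noun class: ∅ → class II.

locative, definite, dual, class II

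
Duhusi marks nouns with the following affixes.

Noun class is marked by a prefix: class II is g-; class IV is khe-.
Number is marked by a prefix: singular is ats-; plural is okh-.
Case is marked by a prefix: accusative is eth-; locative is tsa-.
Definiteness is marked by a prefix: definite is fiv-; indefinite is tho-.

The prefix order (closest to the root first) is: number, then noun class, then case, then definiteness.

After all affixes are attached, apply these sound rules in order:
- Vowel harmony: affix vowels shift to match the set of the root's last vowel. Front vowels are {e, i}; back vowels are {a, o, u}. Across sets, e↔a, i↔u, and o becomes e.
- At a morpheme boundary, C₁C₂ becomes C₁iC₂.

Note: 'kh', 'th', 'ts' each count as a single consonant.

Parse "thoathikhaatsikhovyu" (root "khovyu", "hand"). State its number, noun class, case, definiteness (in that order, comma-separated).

singular, class IV, accusative, indefinite

Segment: tho-eth-khe-ats-khovyu.
number: ats- → singular.
noun class: khe- → class IV.
case: eth- → accusative.
definiteness: tho- → indefinite.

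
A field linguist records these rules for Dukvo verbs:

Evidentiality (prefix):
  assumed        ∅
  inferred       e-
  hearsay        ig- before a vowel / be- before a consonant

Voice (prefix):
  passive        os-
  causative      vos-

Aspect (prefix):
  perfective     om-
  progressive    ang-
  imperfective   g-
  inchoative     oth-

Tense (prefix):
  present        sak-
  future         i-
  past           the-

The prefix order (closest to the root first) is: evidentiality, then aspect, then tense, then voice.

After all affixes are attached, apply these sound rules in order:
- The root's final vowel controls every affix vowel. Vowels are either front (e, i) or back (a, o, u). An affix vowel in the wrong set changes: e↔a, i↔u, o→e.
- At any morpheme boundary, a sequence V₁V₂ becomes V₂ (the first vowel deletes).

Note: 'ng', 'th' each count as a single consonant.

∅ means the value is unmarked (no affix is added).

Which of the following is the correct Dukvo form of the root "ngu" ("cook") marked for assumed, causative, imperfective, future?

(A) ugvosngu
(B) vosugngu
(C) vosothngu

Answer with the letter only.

B

evidentiality = assumed: zero marking, form stays ngu.
Attach aspect imperfective g- → gngu.
Attach tense future i- → igngu.
Attach voice causative vos- → vosigngu.
Apply vowel harmony: vosigngu → vosugngu.
Vowel deletion: no change.
So the correct form is vosugngu, option (B).
(C) vosothngu is wrong: it uses inchoative instead of imperfective for aspect.
(A) ugvosngu is wrong: it has the affixes in the wrong order.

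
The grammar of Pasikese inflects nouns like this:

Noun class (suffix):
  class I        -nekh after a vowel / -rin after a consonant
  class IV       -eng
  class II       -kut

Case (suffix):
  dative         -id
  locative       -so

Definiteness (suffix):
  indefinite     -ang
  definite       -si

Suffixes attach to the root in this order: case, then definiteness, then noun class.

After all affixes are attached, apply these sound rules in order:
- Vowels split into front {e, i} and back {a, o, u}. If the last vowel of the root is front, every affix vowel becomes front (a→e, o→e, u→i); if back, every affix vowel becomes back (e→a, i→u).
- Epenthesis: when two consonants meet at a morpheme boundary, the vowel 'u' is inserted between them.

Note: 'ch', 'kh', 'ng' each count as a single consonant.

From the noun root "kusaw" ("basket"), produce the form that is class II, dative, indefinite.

kusawudangukut

Attach case dative -id → kusawid.
Attach definiteness indefinite -ang → kusawidang.
Attach noun class class II -kut → kusawidangkut.
Apply vowel harmony: kusawidangkut → kusawudangkut.
Apply epenthesis: kusawudangkut → kusawudangukut.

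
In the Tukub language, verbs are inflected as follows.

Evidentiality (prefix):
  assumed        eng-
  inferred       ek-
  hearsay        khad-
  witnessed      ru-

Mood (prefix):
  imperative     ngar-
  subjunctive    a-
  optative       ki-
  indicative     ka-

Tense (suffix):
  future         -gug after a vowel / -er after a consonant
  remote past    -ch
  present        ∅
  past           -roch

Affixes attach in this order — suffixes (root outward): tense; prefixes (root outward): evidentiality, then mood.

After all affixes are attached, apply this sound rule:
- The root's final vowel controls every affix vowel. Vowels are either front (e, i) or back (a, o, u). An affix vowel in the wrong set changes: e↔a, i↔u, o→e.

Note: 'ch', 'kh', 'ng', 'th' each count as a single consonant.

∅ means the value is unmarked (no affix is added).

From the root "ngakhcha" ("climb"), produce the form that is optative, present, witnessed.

tense = present: zero marking, form stays ngakhcha.
Attach evidentiality witnessed ru- → rungakhcha.
Attach mood optative ki- → kirungakhcha.
Apply vowel harmony: kirungakhcha → kurungakhcha.

kurungakhcha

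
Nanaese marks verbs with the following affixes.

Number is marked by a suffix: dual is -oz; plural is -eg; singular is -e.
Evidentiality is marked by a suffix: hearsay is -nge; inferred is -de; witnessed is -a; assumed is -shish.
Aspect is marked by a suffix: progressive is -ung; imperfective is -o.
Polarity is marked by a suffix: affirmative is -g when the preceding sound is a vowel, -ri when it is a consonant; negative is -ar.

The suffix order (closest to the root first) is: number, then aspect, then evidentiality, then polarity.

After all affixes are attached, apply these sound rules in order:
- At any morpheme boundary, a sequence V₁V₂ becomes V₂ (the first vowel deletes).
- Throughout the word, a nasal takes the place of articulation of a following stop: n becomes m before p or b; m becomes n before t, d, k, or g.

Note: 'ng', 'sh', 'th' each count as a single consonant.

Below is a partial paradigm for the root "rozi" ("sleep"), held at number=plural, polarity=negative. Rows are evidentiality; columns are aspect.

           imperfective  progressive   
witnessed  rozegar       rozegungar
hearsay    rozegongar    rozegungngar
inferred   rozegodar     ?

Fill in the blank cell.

rozegungdar

Attach number plural -eg → rozieg.
Attach aspect progressive -ung → roziegung.
Attach evidentiality inferred -de → roziegungde.
Attach polarity negative -ar → roziegungdear.
Apply vowel deletion: roziegungdear → rozegungdar.
Nasal assimilation: no change.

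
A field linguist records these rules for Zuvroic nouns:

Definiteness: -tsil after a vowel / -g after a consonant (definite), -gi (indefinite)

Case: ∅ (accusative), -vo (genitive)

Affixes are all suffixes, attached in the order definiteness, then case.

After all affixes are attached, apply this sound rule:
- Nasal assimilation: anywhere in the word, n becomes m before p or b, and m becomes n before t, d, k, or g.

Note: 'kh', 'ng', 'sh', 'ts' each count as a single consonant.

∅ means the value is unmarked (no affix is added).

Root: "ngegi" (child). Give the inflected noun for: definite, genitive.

ngegitsilvo

Attach definiteness definite -tsil (after vowel 'i') → ngegitsil.
Attach case genitive -vo → ngegitsilvo.
Nasal assimilation: no change.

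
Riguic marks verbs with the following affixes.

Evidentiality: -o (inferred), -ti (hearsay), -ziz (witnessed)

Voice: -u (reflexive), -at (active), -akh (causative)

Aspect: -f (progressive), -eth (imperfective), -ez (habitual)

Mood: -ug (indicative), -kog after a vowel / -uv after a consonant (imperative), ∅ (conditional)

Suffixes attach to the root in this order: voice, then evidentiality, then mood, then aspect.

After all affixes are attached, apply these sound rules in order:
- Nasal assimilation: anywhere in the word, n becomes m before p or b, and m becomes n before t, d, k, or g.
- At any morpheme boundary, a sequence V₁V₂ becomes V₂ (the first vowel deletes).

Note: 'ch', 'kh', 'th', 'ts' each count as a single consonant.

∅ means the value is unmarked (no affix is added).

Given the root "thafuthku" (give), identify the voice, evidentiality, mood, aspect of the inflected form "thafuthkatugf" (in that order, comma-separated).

Segment: thafuthku-at-o-ug-f.
voice: -at → active.
evidentiality: -o → inferred.
mood: -ug → indicative.
aspect: -f → progressive.

active, inferred, indicative, progressive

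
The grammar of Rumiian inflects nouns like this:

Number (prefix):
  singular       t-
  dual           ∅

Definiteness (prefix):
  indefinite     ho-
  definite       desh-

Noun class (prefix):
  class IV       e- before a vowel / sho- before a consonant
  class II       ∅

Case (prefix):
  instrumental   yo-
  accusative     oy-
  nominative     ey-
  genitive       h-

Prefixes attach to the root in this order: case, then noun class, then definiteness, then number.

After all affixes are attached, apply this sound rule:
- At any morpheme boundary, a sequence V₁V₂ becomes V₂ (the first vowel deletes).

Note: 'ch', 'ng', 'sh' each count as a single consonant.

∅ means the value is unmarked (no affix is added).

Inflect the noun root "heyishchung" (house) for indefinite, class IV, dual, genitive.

hoshohheyishchung

Attach case genitive h- → hheyishchung.
Attach noun class class IV sho- (before consonant 'h') → shohheyishchung.
Attach definiteness indefinite ho- → hoshohheyishchung.
number = dual: zero marking, form stays hoshohheyishchung.
Vowel deletion: no change.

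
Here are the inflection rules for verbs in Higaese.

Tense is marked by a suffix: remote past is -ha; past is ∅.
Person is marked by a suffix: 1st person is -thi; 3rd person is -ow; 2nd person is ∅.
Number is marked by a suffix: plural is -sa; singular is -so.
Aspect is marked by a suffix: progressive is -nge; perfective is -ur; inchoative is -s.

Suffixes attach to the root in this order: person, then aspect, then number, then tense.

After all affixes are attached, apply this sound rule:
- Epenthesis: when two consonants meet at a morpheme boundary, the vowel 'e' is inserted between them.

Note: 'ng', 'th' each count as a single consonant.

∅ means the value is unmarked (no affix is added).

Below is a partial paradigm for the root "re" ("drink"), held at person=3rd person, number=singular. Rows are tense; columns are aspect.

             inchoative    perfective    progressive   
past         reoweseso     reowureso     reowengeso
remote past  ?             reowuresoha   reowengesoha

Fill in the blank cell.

reowesesoha

Attach person 3rd person -ow → reow.
Attach aspect inchoative -s → reows.
Attach number singular -so → reowsso.
Attach tense remote past -ha → reowssoha.
Apply epenthesis: reowssoha → reowesesoha.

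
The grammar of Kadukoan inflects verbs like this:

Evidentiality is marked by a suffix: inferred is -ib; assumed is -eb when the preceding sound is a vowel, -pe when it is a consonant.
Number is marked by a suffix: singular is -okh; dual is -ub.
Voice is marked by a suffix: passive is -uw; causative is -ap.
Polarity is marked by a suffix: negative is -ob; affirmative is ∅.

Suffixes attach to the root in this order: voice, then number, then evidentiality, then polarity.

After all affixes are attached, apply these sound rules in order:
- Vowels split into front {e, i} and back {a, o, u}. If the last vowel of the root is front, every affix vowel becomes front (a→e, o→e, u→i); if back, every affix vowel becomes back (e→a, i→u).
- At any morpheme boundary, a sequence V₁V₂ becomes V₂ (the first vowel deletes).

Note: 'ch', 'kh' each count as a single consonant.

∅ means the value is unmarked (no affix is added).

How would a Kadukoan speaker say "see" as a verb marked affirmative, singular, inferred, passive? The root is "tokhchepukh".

tokhchepukhuwokhub

Attach voice passive -uw → tokhchepukhuw.
Attach number singular -okh → tokhchepukhuwokh.
Attach evidentiality inferred -ib → tokhchepukhuwokhib.
polarity = affirmative: zero marking, form stays tokhchepukhuwokhib.
Apply vowel harmony: tokhchepukhuwokhib → tokhchepukhuwokhub.
Vowel deletion: no change.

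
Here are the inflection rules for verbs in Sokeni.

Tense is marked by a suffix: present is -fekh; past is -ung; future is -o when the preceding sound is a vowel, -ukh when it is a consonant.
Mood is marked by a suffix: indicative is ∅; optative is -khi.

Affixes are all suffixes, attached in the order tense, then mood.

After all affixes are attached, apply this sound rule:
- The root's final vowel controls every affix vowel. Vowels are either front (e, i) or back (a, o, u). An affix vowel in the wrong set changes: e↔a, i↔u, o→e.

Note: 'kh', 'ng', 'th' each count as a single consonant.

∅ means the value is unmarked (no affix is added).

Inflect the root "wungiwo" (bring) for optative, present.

Attach tense present -fekh → wungiwofekh.
Attach mood optative -khi → wungiwofekhkhi.
Apply vowel harmony: wungiwofekhkhi → wungiwofakhkhu.

wungiwofakhkhu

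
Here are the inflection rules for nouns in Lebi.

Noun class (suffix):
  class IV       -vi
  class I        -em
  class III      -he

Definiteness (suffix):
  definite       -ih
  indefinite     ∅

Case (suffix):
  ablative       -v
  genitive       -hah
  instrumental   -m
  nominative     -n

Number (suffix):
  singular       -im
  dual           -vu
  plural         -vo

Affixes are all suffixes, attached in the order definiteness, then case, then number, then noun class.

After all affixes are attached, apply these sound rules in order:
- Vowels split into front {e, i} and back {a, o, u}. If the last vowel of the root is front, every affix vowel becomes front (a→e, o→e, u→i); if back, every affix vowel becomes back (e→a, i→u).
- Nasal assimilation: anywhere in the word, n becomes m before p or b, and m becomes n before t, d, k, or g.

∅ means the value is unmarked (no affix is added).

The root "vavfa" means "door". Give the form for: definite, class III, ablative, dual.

Attach definiteness definite -ih → vavfaih.
Attach case ablative -v → vavfaihv.
Attach number dual -vu → vavfaihvvu.
Attach noun class class III -he → vavfaihvvuhe.
Apply vowel harmony: vavfaihvvuhe → vavfauhvvuha.
Nasal assimilation: no change.

vavfauhvvuha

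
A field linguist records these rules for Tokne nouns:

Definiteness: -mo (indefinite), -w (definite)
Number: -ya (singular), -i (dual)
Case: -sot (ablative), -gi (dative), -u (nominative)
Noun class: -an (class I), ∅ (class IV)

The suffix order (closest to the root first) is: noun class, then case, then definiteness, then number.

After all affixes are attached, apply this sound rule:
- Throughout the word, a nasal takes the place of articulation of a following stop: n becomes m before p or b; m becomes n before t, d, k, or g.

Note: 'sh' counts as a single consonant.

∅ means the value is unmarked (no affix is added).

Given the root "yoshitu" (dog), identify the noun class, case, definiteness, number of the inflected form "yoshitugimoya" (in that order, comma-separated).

class IV, dative, indefinite, singular

Segment: yoshitu-gi-mo-ya.
noun class: ∅ → class IV.
case: -gi → dative.
definiteness: -mo → indefinite.
number: -ya → singular.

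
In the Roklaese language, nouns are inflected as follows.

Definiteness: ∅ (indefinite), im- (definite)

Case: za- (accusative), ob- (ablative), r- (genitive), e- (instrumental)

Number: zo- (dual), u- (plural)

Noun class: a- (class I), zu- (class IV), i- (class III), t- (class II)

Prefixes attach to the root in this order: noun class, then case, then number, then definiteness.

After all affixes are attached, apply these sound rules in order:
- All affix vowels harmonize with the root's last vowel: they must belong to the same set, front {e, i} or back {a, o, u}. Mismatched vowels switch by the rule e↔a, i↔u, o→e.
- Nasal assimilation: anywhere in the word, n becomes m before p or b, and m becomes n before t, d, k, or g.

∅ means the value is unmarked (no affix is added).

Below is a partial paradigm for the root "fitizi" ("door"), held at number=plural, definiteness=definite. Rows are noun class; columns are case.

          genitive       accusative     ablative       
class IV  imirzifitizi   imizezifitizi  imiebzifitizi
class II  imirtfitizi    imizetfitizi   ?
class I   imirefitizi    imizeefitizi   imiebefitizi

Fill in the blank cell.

imiebtfitizi

Attach noun class class II t- → tfitizi.
Attach case ablative ob- → obtfitizi.
Attach number plural u- → uobtfitizi.
Attach definiteness definite im- → imuobtfitizi.
Apply vowel harmony: imuobtfitizi → imiebtfitizi.
Nasal assimilation: no change.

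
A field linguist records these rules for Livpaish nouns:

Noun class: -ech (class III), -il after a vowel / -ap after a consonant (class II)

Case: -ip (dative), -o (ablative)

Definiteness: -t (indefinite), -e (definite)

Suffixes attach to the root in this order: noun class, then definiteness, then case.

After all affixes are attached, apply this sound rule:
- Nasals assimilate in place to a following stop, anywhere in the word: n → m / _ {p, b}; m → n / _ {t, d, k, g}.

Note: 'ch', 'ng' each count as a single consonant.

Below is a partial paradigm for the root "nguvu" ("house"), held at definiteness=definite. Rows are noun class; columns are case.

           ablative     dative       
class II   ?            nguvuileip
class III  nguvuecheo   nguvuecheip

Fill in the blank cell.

nguvuileo

Attach noun class class II -il (after vowel 'u') → nguvuil.
Attach definiteness definite -e → nguvuile.
Attach case ablative -o → nguvuileo.
Nasal assimilation: no change.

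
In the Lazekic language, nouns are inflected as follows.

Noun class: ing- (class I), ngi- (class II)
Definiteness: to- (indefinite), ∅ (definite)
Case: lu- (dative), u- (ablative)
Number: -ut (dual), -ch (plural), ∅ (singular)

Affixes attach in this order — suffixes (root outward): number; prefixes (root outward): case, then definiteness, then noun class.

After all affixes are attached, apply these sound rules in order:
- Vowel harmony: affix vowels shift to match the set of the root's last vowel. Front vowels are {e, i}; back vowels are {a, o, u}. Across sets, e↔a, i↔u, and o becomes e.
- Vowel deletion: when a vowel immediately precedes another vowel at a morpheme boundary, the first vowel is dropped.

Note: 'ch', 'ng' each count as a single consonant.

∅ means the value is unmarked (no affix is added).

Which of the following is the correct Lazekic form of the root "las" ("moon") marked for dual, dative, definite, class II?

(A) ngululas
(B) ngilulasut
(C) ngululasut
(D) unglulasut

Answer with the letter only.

C

Attach case dative lu- → lulas.
definiteness = definite: zero marking, form stays lulas.
Attach noun class class II ngi- → ngilulas.
Attach number dual -ut → ngilulasut.
Apply vowel harmony: ngilulasut → ngululasut.
Vowel deletion: no change.
So the correct form is ngululasut, option (C).
(A) ngululas is wrong: it uses singular instead of dual for number.
(B) ngilulasut is wrong: it fails to apply the sound rule(s).
(D) unglulasut is wrong: it uses class I instead of class II for noun class.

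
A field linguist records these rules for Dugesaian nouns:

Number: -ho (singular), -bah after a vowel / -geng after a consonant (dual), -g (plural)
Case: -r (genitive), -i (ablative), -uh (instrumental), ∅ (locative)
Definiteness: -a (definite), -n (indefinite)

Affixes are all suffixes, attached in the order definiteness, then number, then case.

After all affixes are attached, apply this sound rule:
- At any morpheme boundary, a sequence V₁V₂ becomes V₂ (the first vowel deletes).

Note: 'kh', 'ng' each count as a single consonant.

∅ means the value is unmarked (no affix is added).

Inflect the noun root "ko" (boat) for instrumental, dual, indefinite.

kongenguh

Attach definiteness indefinite -n → kon.
Attach number dual -geng (after consonant 'n') → kongeng.
Attach case instrumental -uh → kongenguh.
Vowel deletion: no change.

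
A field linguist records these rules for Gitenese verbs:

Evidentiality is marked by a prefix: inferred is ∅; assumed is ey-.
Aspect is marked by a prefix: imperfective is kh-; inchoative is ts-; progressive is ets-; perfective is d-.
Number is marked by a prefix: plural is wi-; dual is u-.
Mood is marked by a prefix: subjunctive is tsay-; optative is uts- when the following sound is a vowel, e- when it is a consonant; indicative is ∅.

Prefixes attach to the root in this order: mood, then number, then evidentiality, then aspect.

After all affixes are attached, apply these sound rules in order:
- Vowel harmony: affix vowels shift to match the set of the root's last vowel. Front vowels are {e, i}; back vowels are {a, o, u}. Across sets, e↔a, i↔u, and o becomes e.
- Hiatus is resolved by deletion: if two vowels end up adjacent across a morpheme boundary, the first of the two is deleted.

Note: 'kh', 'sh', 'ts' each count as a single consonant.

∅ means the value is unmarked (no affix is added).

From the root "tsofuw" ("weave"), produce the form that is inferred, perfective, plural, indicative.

dwutsofuw

mood = indicative: zero marking, form stays tsofuw.
Attach number plural wi- → witsofuw.
evidentiality = inferred: zero marking, form stays witsofuw.
Attach aspect perfective d- → dwitsofuw.
Apply vowel harmony: dwitsofuw → dwutsofuw.
Vowel deletion: no change.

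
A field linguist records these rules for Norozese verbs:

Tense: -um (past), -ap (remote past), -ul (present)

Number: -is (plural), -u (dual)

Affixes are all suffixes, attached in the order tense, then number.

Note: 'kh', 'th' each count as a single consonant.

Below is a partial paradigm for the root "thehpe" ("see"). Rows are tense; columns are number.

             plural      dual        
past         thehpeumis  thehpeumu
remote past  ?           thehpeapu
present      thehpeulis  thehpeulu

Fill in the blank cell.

thehpeapis

Attach tense remote past -ap → thehpeap.
Attach number plural -is → thehpeapis.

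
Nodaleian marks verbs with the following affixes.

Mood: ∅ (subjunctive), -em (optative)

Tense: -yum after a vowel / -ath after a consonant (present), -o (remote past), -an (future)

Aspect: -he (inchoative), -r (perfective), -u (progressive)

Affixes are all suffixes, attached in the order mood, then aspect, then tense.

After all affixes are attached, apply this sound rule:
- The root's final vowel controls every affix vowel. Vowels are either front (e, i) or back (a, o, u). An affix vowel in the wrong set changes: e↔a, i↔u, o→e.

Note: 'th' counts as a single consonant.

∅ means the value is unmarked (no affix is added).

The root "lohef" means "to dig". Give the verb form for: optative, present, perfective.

lohefemreth

Attach mood optative -em → lohefem.
Attach aspect perfective -r → lohefemr.
Attach tense present -ath (after consonant 'r') → lohefemrath.
Apply vowel harmony: lohefemrath → lohefemreth.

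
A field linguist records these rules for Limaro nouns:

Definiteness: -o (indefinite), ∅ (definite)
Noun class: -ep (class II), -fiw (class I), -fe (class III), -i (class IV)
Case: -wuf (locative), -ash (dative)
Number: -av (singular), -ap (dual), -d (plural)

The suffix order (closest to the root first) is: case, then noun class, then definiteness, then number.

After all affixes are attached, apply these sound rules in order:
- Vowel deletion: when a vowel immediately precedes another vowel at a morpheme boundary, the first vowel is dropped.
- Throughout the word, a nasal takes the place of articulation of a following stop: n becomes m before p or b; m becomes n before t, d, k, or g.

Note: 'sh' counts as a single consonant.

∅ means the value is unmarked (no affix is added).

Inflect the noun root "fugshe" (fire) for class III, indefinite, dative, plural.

Attach case dative -ash → fugsheash.
Attach noun class class III -fe → fugsheashfe.
Attach definiteness indefinite -o → fugsheashfeo.
Attach number plural -d → fugsheashfeod.
Apply vowel deletion: fugsheashfeod → fugshashfod.
Nasal assimilation: no change.

fugshashfod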